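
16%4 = 0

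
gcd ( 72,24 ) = 24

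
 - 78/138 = -13/23 = - 0.57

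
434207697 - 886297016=-452089319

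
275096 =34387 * 8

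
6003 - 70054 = - 64051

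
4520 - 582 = 3938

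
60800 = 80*760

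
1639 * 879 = 1440681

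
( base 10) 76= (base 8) 114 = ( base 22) 3a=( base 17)48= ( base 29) 2I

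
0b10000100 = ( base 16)84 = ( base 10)132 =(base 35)3r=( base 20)6c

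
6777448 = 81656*83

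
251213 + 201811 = 453024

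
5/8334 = 5/8334 = 0.00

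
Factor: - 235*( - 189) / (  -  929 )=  - 3^3*5^1*7^1*47^1*929^( - 1) =- 44415/929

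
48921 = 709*69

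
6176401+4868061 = 11044462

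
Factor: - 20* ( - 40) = 2^5*5^2=800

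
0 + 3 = 3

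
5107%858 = 817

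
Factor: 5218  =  2^1*2609^1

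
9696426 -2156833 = 7539593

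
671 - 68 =603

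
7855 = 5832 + 2023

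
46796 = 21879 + 24917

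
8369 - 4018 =4351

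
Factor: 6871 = 6871^1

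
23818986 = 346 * 68841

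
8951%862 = 331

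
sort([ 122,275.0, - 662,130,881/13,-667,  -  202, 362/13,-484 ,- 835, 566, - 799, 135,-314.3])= [ - 835, - 799,-667, - 662 ,-484,-314.3,  -  202,362/13, 881/13, 122,130,135, 275.0,566]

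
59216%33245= 25971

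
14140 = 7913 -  - 6227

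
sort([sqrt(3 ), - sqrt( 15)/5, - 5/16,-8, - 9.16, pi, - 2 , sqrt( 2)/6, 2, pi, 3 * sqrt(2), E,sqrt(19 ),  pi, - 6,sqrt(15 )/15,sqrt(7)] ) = [ - 9.16, - 8, - 6,  -  2,- sqrt(15 )/5, - 5/16, sqrt(2)/6,sqrt(15)/15,sqrt(3), 2,sqrt(7 ),E , pi, pi,pi, 3 * sqrt(2), sqrt(19) ] 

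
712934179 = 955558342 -242624163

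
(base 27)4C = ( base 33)3l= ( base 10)120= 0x78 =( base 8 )170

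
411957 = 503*819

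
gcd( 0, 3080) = 3080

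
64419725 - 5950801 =58468924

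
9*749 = 6741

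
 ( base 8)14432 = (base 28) 85E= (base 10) 6426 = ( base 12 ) 3876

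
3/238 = 3/238 = 0.01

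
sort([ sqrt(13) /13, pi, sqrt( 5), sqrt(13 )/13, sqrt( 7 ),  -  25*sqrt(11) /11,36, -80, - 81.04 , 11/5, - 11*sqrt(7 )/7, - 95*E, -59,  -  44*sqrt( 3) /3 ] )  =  [ - 95*E, - 81.04 ,- 80, - 59 , - 44*sqrt(3) /3, - 25*sqrt( 11) /11, - 11*sqrt( 7) /7,sqrt(13) /13, sqrt (13) /13, 11/5 , sqrt(  5), sqrt(7) , pi,36]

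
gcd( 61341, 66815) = 161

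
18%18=0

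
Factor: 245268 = 2^2*3^4*757^1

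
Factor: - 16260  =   -2^2*3^1*5^1  *  271^1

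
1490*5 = 7450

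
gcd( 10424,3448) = 8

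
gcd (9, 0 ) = 9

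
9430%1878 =40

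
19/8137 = 19/8137 = 0.00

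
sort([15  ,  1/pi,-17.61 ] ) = [  -  17.61,1/pi, 15] 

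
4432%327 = 181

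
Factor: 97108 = 2^2*11^1*2207^1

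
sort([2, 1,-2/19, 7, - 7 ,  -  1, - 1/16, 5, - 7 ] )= [ - 7, - 7, - 1,  -  2/19, - 1/16,1,  2, 5, 7 ] 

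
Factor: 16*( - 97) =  - 2^4*97^1  =  - 1552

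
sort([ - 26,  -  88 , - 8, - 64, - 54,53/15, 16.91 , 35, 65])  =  [ - 88, - 64, - 54, - 26, - 8, 53/15, 16.91 , 35, 65]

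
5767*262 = 1510954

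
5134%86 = 60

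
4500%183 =108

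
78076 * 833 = 65037308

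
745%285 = 175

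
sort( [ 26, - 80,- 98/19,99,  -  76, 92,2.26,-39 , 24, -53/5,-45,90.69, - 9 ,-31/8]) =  [ -80, - 76, - 45, - 39,-53/5, - 9,-98/19, - 31/8,2.26,  24,26, 90.69, 92,99]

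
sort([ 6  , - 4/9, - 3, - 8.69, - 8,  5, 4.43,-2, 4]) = [ - 8.69, - 8, - 3, - 2, -4/9, 4,4.43, 5, 6]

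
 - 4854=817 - 5671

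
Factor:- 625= - 5^4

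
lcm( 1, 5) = 5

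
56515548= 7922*7134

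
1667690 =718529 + 949161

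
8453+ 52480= 60933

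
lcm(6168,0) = 0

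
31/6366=31/6366  =  0.00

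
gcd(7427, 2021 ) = 1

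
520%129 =4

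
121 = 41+80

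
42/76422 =7/12737 = 0.00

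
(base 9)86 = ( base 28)2M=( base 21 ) 3f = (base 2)1001110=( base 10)78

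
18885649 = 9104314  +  9781335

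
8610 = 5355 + 3255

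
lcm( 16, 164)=656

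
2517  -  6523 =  - 4006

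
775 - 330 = 445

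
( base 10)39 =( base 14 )2b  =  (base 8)47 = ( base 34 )15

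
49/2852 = 49/2852 = 0.02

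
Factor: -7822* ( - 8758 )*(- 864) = -59188385664 = - 2^7 * 3^3*29^1*151^1*3911^1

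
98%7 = 0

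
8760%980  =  920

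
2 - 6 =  - 4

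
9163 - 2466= 6697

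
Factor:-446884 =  - 2^2 *111721^1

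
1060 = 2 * 530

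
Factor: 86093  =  7^3*251^1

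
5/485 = 1/97= 0.01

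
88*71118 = 6258384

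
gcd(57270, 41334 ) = 498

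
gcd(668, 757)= 1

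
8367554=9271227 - 903673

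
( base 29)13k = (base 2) 1110110100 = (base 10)948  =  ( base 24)1fc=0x3b4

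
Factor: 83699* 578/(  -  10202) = -24189011/5101=-  7^1 * 11^1*17^2  *1087^1*5101^( - 1) 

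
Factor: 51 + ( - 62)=-11^1 = - 11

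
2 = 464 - 462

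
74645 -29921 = 44724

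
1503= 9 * 167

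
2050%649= 103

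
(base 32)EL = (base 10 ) 469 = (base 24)jd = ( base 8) 725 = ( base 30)FJ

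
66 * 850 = 56100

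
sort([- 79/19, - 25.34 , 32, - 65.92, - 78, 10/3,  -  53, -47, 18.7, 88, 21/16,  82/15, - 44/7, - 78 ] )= [ - 78, - 78 ,-65.92, - 53,-47,-25.34,  -  44/7,  -  79/19,21/16 , 10/3, 82/15, 18.7,  32, 88] 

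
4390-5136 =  - 746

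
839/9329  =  839/9329 = 0.09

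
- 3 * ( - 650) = 1950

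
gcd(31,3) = 1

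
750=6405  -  5655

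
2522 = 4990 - 2468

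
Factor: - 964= - 2^2 * 241^1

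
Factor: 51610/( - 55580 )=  - 13/14 = - 2^( - 1 )*7^(-1) * 13^1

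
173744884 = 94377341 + 79367543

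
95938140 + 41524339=137462479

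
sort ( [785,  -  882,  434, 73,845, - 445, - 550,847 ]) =[ - 882 , - 550,-445, 73,434,785, 845,847]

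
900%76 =64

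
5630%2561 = 508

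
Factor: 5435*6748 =36675380 =2^2*5^1 * 7^1*241^1*1087^1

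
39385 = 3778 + 35607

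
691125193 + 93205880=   784331073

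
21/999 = 7/333 = 0.02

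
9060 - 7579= 1481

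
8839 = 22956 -14117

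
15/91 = 15/91 = 0.16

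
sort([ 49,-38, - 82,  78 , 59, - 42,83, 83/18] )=[ - 82,-42, - 38,83/18,49, 59, 78, 83 ] 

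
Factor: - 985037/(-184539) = 3^ (  -  1 )*137^( - 1) * 179^1*449^( - 1)*5503^1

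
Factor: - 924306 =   -  2^1*3^1*127^1*1213^1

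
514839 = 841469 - 326630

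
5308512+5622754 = 10931266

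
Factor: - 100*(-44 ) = 2^4 *5^2*11^1= 4400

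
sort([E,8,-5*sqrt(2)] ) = [-5*sqrt (2 ), E , 8] 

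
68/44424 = 17/11106 = 0.00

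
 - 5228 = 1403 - 6631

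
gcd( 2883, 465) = 93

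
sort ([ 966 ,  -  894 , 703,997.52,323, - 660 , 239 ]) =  [ - 894,-660,239,323,703,966,997.52 ]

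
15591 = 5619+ 9972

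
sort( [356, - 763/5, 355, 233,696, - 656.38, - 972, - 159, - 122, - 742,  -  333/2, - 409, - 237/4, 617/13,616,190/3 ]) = [ -972, - 742,- 656.38, - 409, -333/2, - 159, -763/5, - 122, - 237/4, 617/13,  190/3,233, 355,356,616, 696 ]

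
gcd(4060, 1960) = 140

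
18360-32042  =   - 13682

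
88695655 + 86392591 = 175088246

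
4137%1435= 1267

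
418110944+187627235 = 605738179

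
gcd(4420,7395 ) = 85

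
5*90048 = 450240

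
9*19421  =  174789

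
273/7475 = 21/575= 0.04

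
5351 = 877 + 4474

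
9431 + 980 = 10411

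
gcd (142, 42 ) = 2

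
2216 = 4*554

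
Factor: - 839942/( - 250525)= 2^1*5^( - 2 )*11^( - 1 )*461^1 = 922/275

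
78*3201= 249678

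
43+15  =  58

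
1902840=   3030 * 628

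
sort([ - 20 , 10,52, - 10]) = [ - 20, - 10,  10, 52]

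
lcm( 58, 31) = 1798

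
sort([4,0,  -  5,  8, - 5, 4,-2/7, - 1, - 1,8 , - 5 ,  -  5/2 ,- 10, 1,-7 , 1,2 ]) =[-10, - 7, - 5,- 5,- 5,-5/2,  -  1 , - 1, - 2/7, 0, 1, 1,2, 4, 4 , 8, 8]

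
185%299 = 185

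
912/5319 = 304/1773  =  0.17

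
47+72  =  119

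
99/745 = 99/745 = 0.13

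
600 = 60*10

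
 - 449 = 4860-5309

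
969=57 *17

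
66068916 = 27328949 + 38739967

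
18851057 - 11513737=7337320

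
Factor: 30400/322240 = 5^1*53^( - 1)  =  5/53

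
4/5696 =1/1424 = 0.00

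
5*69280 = 346400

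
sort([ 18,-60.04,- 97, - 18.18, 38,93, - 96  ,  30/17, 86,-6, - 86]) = [ -97,  -  96, - 86 , - 60.04, - 18.18,  -  6,30/17, 18, 38, 86, 93]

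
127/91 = 127/91  =  1.40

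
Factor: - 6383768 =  - 2^3*31^1*25741^1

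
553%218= 117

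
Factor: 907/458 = 2^( -1 )*229^( - 1)*907^1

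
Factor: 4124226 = 2^1*3^1*163^1*4217^1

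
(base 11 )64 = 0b1000110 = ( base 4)1012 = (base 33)24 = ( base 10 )70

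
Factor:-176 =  - 2^4*11^1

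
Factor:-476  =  - 2^2 * 7^1 *17^1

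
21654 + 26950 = 48604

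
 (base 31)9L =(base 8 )454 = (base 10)300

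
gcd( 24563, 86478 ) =203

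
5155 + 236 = 5391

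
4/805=4/805 = 0.00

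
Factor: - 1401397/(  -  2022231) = 3^(-1) * 241^( - 1)* 383^1*2797^( - 1)*3659^1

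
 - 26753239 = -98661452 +71908213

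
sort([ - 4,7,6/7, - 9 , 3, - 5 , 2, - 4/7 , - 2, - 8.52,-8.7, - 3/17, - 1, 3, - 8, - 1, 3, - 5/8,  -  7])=[ - 9, - 8.7,-8.52, - 8, - 7,-5, - 4, - 2 , - 1, - 1, - 5/8,-4/7, - 3/17,6/7, 2, 3, 3,  3,7] 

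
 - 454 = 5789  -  6243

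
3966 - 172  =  3794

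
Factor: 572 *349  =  2^2 * 11^1*13^1*349^1  =  199628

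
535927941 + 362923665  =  898851606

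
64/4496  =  4/281 = 0.01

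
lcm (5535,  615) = 5535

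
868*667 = 578956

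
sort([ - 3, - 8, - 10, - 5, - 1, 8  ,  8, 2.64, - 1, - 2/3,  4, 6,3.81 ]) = [-10 ,  -  8, - 5,- 3,  -  1, - 1, - 2/3,2.64, 3.81,4, 6, 8,  8 ]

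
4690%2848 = 1842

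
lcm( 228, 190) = 1140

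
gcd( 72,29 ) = 1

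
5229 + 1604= 6833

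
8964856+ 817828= 9782684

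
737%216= 89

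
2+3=5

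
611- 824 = - 213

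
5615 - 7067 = -1452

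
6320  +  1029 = 7349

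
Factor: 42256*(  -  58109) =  - 2^4*19^1*139^1 * 58109^1 = -  2455453904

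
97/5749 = 97/5749  =  0.02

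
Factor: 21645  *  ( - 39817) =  - 861838965 = - 3^2*5^1*13^1*29^1*37^1*1373^1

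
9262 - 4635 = 4627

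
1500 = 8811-7311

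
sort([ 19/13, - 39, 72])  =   [ - 39,19/13, 72] 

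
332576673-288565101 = 44011572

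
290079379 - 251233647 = 38845732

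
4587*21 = 96327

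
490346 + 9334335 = 9824681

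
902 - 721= 181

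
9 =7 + 2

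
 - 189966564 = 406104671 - 596071235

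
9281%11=8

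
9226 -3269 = 5957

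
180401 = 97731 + 82670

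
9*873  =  7857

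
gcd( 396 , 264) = 132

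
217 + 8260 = 8477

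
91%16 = 11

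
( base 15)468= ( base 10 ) 998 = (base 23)1K9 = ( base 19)2ea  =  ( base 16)3e6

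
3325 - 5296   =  -1971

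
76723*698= 53552654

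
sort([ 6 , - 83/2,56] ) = [ - 83/2,6, 56] 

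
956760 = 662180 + 294580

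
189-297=-108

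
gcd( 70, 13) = 1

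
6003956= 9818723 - 3814767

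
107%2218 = 107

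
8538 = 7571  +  967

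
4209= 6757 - 2548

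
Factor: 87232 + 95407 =182639^1=182639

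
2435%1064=307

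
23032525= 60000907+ - 36968382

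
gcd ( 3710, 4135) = 5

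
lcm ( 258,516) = 516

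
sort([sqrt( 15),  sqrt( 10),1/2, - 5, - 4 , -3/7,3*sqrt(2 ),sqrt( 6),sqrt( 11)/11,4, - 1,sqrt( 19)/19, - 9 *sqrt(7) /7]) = [ - 5, - 4 , - 9*sqrt ( 7)/7,  -  1, - 3/7 , sqrt( 19)/19,sqrt( 11)/11,1/2,sqrt( 6),sqrt( 10),sqrt( 15),4,3*sqrt( 2)]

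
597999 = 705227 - 107228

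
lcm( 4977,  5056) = 318528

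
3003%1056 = 891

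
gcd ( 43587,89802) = 9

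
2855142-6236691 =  - 3381549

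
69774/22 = 3171  +  6/11 = 3171.55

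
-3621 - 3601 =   -  7222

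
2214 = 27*82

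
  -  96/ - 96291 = 32/32097 = 0.00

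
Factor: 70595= 5^1*7^1 * 2017^1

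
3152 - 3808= - 656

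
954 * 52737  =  50311098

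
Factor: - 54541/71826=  - 2^( - 1 )*3^(-1)*11971^( - 1)*54541^1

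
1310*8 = 10480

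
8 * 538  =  4304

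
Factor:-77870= - 2^1*5^1*13^1*599^1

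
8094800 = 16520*490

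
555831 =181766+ 374065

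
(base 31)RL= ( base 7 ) 2334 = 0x35A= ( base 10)858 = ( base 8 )1532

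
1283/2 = 641 + 1/2 = 641.50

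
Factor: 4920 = 2^3*3^1*5^1*41^1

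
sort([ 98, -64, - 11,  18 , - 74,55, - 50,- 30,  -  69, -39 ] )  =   [  -  74,  -  69,-64,-50, - 39, - 30, - 11,18, 55, 98] 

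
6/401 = 6/401 = 0.01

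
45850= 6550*7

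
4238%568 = 262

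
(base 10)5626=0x15FA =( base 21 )CFJ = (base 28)74Q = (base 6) 42014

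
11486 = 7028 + 4458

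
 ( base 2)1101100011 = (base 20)237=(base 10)867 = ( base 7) 2346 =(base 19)27c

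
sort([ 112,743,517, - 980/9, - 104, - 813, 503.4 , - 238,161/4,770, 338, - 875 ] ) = [ - 875, - 813, - 238, -980/9, - 104,161/4,112, 338 , 503.4, 517 , 743,770 ] 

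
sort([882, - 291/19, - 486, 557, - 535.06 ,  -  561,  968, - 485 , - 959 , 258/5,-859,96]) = [ - 959, - 859 , - 561,- 535.06, - 486, - 485, - 291/19,258/5,96 , 557,882,968 ] 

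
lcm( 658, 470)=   3290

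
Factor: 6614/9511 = 2^1 * 3307^1 *9511^( - 1)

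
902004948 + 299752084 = 1201757032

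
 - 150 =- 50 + - 100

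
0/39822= 0 = 0.00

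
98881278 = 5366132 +93515146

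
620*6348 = 3935760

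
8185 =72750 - 64565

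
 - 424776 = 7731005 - 8155781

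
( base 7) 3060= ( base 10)1071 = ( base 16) 42F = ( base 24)1kf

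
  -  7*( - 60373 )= 422611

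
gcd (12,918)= 6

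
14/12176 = 7/6088 = 0.00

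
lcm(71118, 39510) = 355590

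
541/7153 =541/7153 = 0.08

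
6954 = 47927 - 40973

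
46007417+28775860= 74783277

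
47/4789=47/4789= 0.01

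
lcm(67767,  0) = 0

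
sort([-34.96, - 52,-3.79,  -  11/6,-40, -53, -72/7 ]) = [-53, - 52,-40, - 34.96, - 72/7,-3.79 ,-11/6 ] 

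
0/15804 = 0  =  0.00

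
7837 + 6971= 14808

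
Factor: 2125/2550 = 5/6  =  2^( - 1 )*3^( -1 )*5^1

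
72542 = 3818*19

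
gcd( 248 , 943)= 1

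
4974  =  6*829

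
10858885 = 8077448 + 2781437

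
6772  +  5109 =11881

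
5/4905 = 1/981  =  0.00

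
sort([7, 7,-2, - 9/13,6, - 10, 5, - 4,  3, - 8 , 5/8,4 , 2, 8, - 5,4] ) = [ - 10,  -  8,  -  5, - 4,-2,-9/13, 5/8, 2,3,  4,4,5,6, 7, 7,8]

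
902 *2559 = 2308218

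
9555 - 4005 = 5550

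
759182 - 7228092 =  -6468910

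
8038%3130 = 1778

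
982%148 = 94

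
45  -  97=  - 52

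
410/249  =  410/249 = 1.65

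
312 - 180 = 132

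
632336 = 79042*8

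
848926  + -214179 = 634747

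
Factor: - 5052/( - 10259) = 2^2*3^1*421^1 * 10259^(  -  1) 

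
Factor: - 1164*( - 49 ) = 57036 = 2^2*3^1 * 7^2 * 97^1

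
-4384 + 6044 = 1660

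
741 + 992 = 1733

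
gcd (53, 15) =1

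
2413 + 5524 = 7937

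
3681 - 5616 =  - 1935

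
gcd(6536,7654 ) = 86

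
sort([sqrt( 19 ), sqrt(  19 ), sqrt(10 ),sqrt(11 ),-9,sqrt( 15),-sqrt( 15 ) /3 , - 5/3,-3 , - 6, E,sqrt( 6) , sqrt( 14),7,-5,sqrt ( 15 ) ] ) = [- 9, - 6,-5, -3, - 5/3 , - sqrt (15)/3,  sqrt(6 ), E, sqrt ( 10 ), sqrt ( 11), sqrt( 14 ) , sqrt(15),  sqrt (15),  sqrt(19), sqrt(19 ),7]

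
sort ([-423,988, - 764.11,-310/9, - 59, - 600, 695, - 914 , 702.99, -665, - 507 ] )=[ - 914, - 764.11, - 665, - 600,-507, - 423,-59, - 310/9, 695  ,  702.99, 988 ] 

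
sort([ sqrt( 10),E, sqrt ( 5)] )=[ sqrt( 5), E,sqrt(10) ] 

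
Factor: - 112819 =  - 7^1*71^1*227^1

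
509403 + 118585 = 627988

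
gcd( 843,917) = 1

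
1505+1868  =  3373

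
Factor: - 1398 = - 2^1*3^1*233^1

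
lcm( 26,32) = 416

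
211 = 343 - 132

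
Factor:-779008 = -2^8*17^1*179^1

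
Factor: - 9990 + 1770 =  - 2^2*3^1*5^1*137^1 = -8220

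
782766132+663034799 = 1445800931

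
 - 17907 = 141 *( - 127 )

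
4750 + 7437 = 12187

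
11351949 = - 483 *( - 23503 ) 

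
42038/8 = 21019/4 = 5254.75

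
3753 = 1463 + 2290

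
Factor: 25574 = 2^1 * 19^1*673^1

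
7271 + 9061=16332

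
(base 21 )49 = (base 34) 2P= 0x5d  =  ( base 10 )93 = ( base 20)4d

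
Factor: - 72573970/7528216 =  - 2^ ( - 2)*5^1*7^1*23^1 * 45077^1*941027^ (-1 ) = - 36286985/3764108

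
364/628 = 91/157=0.58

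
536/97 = 5 + 51/97 = 5.53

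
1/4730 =1/4730 = 0.00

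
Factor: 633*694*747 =2^1*3^3*83^1*211^1*347^1 = 328158594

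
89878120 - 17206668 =72671452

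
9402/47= 200+2/47  =  200.04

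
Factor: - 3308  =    -  2^2*827^1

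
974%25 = 24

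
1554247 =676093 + 878154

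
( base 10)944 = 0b1110110000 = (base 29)13g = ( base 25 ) 1cj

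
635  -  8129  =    -  7494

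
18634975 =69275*269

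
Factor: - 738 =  - 2^1 * 3^2*41^1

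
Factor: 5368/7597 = 2^3*11^1*61^1*71^( - 1)*107^(- 1)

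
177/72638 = 177/72638 = 0.00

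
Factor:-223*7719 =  - 1721337 = - 3^1*31^1*83^1*223^1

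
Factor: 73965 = 3^1*5^1*4931^1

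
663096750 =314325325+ 348771425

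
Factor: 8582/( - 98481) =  - 2^1 * 3^(  -  1)*7^1*17^( - 1)*613^1*1931^(  -  1)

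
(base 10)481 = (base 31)fg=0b111100001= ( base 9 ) 584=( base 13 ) 2b0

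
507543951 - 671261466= - 163717515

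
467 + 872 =1339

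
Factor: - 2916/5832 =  - 2^( - 1 ) = - 1/2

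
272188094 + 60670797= 332858891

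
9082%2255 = 62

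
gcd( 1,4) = 1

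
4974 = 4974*1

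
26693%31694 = 26693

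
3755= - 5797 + 9552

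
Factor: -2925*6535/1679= - 3^2*5^3*13^1*23^( - 1) * 73^(-1)*1307^1 = - 19114875/1679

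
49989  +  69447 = 119436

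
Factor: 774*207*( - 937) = - 150124266=- 2^1 * 3^4 * 23^1*43^1*937^1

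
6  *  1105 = 6630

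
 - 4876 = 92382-97258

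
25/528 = 25/528 = 0.05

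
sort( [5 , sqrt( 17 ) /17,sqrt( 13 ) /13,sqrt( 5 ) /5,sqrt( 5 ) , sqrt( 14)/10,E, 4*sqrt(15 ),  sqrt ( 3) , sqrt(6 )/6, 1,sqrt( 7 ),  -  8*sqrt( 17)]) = [ - 8*sqrt( 17), sqrt( 17 ) /17, sqrt( 13 ) /13, sqrt ( 14)/10, sqrt( 6 )/6, sqrt( 5) /5, 1, sqrt(3), sqrt( 5 ), sqrt( 7),  E, 5 , 4*sqrt( 15)]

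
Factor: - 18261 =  - 3^2*2029^1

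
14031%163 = 13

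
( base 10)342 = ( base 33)ac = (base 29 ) bn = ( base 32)AM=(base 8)526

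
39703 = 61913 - 22210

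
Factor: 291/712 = 2^( - 3 )*3^1 *89^( - 1) * 97^1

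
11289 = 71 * 159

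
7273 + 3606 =10879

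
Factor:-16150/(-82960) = 2^( - 3) *5^1 * 19^1*61^ ( - 1) = 95/488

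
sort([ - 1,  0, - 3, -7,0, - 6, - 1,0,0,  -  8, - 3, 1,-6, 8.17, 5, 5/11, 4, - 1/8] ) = [ - 8,-7, - 6, - 6,-3,-3, - 1, -1 ,-1/8, 0,0, 0, 0, 5/11,1, 4, 5, 8.17 ] 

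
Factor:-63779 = -23^1 * 47^1* 59^1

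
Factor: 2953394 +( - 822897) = 37^1*71^1*811^1 = 2130497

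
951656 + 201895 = 1153551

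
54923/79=54923/79  =  695.23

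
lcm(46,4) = 92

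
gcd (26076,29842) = 2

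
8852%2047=664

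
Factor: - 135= - 3^3*5^1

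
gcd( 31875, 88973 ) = 1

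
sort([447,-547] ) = [ - 547,447]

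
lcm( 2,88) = 88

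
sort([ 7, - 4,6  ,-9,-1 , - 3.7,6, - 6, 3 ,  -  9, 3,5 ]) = [-9,-9, - 6, - 4, - 3.7, - 1,3, 3,5, 6, 6,7]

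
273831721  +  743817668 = 1017649389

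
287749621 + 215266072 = 503015693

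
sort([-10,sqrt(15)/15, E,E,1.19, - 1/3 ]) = [ - 10, - 1/3, sqrt (15 ) /15,  1.19,E, E]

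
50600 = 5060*10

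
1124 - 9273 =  - 8149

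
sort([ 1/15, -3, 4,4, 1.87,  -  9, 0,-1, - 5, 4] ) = [  -  9,  -  5,-3,-1, 0, 1/15,1.87, 4, 4, 4]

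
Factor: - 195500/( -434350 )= 2^1*5^1*7^( - 1 ) * 23^1*73^( - 1) = 230/511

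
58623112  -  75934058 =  - 17310946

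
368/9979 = 368/9979 = 0.04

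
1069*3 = 3207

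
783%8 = 7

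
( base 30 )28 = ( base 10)68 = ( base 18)3e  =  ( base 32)24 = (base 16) 44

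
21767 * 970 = 21113990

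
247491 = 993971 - 746480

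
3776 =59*64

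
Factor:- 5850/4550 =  - 3^2 * 7^( - 1)= - 9/7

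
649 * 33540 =21767460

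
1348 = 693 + 655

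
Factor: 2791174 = 2^1*199^1*7013^1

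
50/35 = 1 + 3/7 = 1.43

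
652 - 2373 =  - 1721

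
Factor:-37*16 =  - 2^4 * 37^1  =  -592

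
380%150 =80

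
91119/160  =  569 + 79/160=569.49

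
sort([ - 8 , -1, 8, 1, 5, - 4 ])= [ - 8, - 4, - 1,1, 5, 8] 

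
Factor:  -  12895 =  - 5^1 * 2579^1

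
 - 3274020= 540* ( - 6063)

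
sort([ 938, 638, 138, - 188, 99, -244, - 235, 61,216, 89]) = [ - 244, - 235 , - 188,61,89, 99, 138  ,  216, 638, 938 ]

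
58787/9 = 58787/9 = 6531.89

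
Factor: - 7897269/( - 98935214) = 2^( - 1 )*3^1 * 7^( -2)*41^( - 1 )*47^1*24623^ ( - 1) * 56009^1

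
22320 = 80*279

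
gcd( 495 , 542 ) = 1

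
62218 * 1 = 62218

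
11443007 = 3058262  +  8384745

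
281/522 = 281/522 = 0.54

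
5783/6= 963 + 5/6 =963.83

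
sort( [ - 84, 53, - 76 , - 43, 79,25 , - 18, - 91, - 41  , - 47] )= [ - 91,- 84,  -  76, - 47, - 43 , -41,  -  18 , 25,53,79]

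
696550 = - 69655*( - 10)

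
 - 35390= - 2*17695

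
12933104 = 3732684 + 9200420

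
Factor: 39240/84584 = 3^2*5^1*97^( - 1 ) = 45/97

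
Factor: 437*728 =2^3*7^1*13^1 * 19^1*23^1 = 318136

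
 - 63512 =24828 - 88340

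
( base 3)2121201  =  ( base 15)874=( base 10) 1909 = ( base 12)1131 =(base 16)775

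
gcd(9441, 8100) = 9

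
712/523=712/523 =1.36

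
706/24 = 353/12 = 29.42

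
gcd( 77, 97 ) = 1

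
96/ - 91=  - 96/91  =  - 1.05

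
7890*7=55230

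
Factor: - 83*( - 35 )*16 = 2^4*5^1*7^1*83^1 = 46480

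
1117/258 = 1117/258 =4.33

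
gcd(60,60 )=60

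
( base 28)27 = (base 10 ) 63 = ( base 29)25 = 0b111111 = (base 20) 33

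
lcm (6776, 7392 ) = 81312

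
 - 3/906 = - 1/302 = - 0.00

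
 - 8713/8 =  - 1090 + 7/8 = - 1089.12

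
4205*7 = 29435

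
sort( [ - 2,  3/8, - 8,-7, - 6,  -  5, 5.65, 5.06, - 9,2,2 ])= [ - 9, - 8,  -  7,- 6, - 5, - 2,3/8, 2, 2,5.06,5.65] 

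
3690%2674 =1016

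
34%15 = 4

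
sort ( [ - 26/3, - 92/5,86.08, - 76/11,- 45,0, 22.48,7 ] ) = [ - 45, - 92/5, - 26/3,  -  76/11,0,7,22.48, 86.08 ] 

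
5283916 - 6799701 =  -1515785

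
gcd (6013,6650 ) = 7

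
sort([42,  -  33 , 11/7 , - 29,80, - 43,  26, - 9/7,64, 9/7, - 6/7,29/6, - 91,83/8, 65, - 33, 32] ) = [ -91, - 43,-33, - 33,- 29, - 9/7,  -  6/7,9/7, 11/7,29/6, 83/8, 26, 32,42,  64,  65,  80 ] 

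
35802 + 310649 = 346451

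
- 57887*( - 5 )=289435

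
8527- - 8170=16697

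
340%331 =9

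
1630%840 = 790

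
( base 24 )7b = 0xb3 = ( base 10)179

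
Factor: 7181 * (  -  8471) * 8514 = -2^1* 3^2*11^1*43^3*167^1*197^1 =- 517908757014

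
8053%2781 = 2491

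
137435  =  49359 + 88076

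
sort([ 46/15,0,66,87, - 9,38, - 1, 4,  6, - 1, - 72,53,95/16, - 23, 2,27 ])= [ - 72,-23, - 9, -1, - 1, 0,2,46/15, 4,  95/16, 6,27, 38,53,66, 87] 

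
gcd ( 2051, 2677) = 1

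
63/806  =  63/806 = 0.08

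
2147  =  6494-4347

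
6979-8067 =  - 1088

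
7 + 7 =14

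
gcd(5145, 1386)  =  21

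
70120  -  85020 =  - 14900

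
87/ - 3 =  - 29+0/1 = - 29.00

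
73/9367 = 73/9367  =  0.01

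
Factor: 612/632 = 2^(  -  1)*3^2*17^1*79^(-1)=153/158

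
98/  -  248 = -49/124=- 0.40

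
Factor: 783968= 2^5*24499^1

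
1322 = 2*661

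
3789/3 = 1263  =  1263.00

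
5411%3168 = 2243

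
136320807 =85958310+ 50362497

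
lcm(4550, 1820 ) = 9100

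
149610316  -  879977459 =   -  730367143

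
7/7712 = 7/7712 = 0.00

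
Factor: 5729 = 17^1 * 337^1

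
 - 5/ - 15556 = 5/15556 = 0.00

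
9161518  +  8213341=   17374859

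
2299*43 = 98857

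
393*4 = 1572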